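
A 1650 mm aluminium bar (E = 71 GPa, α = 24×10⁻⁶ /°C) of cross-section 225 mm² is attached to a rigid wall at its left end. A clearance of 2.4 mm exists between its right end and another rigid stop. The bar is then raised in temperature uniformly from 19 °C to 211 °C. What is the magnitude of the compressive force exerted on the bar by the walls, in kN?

Unrestrained expansion: δ_free = αΔT L = 24×10⁻⁶ × 192 × 1650 = 7.603 mm.
This exceeds the 2.4 mm gap, so the wall pushes back. The portion of expansion that must be recovered elastically is δ_free − gap = 7.603 − 2.4 = 5.203 mm.
Compatibility: PL/(AE) = 5.203 mm, so σ = P/A = E × (5.203/1650) = 223.9 MPa.
P = σA = 223.9 × 225 = 50.38 kN.

P ≈ 50.4 kN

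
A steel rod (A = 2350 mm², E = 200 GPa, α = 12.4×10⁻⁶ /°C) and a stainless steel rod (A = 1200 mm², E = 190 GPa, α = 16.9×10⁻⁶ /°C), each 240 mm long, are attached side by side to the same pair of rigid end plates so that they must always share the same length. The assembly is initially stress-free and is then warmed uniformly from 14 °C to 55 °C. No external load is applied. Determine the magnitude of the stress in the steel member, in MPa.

Equilibrium of a rigid end plate with no external load gives equal and opposite internal forces ±P in the two members. Since α_{stainless steel} > α_{steel}, heating drives the stainless steel into compression and the steel into tension.
Setting the final lengths equal and cancelling L: (α₁ − α₂)ΔT = P/(A₁E₁) + P/(A₂E₂).
|α₁ − α₂|·ΔT = 4.5×10⁻⁶ × 41 = 0.0001845.
1/(A₁E₁) + 1/(A₂E₂) = 1/(2350×200×10³) + 1/(1200×190×10³) = 6.514×10⁻⁹ N⁻¹.
P = 0.0001845 / 6.514×10⁻⁹ = 28330 N = 28.33 kN.
σ_{steel} = P/A₁ = 28330/2350 = 12.05 MPa, tensile.

σ ≈ 12.1 MPa (tensile)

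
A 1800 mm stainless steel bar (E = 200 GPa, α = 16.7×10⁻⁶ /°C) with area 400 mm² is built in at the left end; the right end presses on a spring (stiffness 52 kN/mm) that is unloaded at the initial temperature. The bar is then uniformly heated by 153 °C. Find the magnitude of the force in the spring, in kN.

The unrestrained thermal change is αΔT L = 16.7×10⁻⁶ × 153 × 1800 = 4.599 mm.
Let P be the compressive force at the spring. The bar shortens elastically by PL/(AE) and the spring compresses by P/k; together these equal δ_free.
So P = δ_free / [L/(AE) + 1/k] = 4.599 / [ 1800/(400×200×10³) + 1/(52×10³) ].
P = 4.599 / 4.173×10⁻⁵ = 110200 N.

P ≈ 110 kN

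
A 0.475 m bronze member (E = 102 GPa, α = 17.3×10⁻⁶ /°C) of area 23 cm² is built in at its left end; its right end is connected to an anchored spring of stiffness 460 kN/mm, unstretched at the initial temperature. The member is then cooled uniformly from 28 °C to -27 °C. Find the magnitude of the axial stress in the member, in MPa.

σ ≈ 46.8 MPa (tensile)

The unrestrained thermal change is αΔT L = 17.3×10⁻⁶ × 55 × 475 = 0.452 mm.
With a force P in the spring, the elastic change of the member is PL/(AE) and that of the spring is P/k; compatibility requires their sum to equal δ_free.
P [ L/(AE) + 1/k ] = δ_free → P [ 475/(2300×102×10³) + 1/(460×10³) ] = 0.452.
P = 0.452 / 4.199×10⁻⁶ = 107600 N.
σ = P/A = 107600/2300 = 46.8 MPa.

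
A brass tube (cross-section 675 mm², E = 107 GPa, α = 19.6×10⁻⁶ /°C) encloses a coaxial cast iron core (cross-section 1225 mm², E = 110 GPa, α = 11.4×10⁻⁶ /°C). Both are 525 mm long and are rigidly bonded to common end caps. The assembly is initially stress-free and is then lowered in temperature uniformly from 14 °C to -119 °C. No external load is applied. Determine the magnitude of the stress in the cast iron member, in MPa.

Both members must finish at the same length. With the larger α, the brass tends to over-contract; the plates restrain it, putting the brass in tension and the cast iron in compression. With no external load the two internal forces are equal and opposite, magnitude P.
Equating the net (thermal + elastic) strains gives |α₁ − α₂|·ΔT = P·[1/(A₁E₁) + 1/(A₂E₂)].
|α₁ − α₂|·ΔT = 8.2×10⁻⁶ × 133 = 0.001091.
1/(A₁E₁) + 1/(A₂E₂) = 1/(675×107×10³) + 1/(1225×110×10³) = 2.127×10⁻⁸ N⁻¹.
P = 0.001091 / 2.127×10⁻⁸ = 51280 N = 51.28 kN.
σ_{cast iron} = P/A₂ = 51280/1225 = 41.86 MPa, compressive.

σ ≈ 41.9 MPa (compressive)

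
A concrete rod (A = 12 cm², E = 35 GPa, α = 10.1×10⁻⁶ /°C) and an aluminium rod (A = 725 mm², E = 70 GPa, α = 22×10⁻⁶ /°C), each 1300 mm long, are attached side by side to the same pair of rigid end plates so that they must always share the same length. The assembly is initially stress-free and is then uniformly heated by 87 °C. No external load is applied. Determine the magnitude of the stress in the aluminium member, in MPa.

Both members must finish at the same length. With the larger α, the aluminium tends to over-expand; the plates restrain it, putting the aluminium in compression and the concrete in tension. With no external load the two internal forces are equal and opposite, magnitude P.
Setting the final lengths equal and cancelling L: (α₁ − α₂)ΔT = P/(A₁E₁) + P/(A₂E₂).
|α₁ − α₂|·ΔT = 11.9×10⁻⁶ × 87 = 0.001035.
1/(A₁E₁) + 1/(A₂E₂) = 1/(1200×35×10³) + 1/(725×70×10³) = 4.351×10⁻⁸ N⁻¹.
So P = 0.001035 / 4.351×10⁻⁸ = 23.79 kN.
σ_{aluminium} = P/A₂ = 23790/725 = 32.82 MPa, compressive.

σ ≈ 32.8 MPa (compressive)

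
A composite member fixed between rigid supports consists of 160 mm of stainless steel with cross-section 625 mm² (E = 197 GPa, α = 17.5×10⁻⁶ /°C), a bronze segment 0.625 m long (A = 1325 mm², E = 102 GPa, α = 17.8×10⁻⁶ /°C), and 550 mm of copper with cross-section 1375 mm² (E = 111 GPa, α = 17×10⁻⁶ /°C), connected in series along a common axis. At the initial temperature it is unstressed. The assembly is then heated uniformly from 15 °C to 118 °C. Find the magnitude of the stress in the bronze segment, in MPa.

Free thermal expansion of the whole bar: Σ αᵢΔT Lᵢ = 17.5×10⁻⁶×103×160 + 17.8×10⁻⁶×103×625 + 17×10⁻⁶×103×550 = 2.397 mm.
The walls prevent any net length change, so an axial force P (same in every segment) develops. Compatibility: P · Σ Lᵢ/(AᵢEᵢ) = δ_free.
The series flexibility is Σ Lᵢ/(AᵢEᵢ) = 160/(625×197×10³) + 625/(1325×102×10³) + 550/(1375×111×10³) = 9.528×10⁻⁶ mm/N.
So P = 2.397 / 9.528×10⁻⁶ = 251.6 kN, compressive.
σ_{bronze} = P / A = 251600 / 1325 = 189.9 MPa.

σ ≈ 190 MPa (compressive)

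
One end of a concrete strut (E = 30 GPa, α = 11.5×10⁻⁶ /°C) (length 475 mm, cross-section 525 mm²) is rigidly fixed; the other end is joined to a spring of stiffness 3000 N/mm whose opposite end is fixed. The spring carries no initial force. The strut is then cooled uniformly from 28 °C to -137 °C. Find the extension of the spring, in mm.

The unrestrained thermal change is αΔT L = 11.5×10⁻⁶ × 165 × 475 = 0.9013 mm.
Let P be the tensile force in the spring. The strut extends elastically by PL/(AE) and the spring stretches by P/k; together these equal δ_free.
P [ L/(AE) + 1/k ] = δ_free → P [ 475/(525×30×10³) + 1/(3000) ] = 0.9013.
P = 0.9013 / 0.0003635 = 2480 N.
Spring extension = P/k = 2480/(3000) = 0.8265 mm.

δ ≈ 0.827 mm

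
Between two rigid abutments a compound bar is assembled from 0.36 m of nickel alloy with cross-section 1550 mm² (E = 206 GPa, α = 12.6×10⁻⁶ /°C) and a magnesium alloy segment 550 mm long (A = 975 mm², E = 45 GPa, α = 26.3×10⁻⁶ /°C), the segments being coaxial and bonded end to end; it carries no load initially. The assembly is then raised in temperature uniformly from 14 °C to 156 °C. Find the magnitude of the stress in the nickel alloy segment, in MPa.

With the walls removed the bar would change length by δ_free = Σ αᵢΔT Lᵢ = 12.6×10⁻⁶×142×360 + 26.3×10⁻⁶×142×550 = 2.698 mm.
Since the ends are fixed, an axial force P builds up, equal in every segment, with P · Σ Lᵢ/(AᵢEᵢ) = δ_free.
The series flexibility is Σ Lᵢ/(AᵢEᵢ) = 360/(1550×206×10³) + 550/(975×45×10³) = 1.366×10⁻⁵ mm/N.
So P = 2.698 / 1.366×10⁻⁵ = 197.5 kN, compressive.
σ_{nickel alloy} = P / A = 197500 / 1550 = 127.4 MPa.

σ ≈ 127 MPa (compressive)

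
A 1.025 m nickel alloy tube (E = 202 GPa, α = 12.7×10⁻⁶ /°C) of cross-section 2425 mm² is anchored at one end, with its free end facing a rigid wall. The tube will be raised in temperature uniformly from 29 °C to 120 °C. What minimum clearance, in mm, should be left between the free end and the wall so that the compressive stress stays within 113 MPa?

g ≈ 0.611 mm

With no wall the tube would lengthen by αΔT L = 12.7×10⁻⁶ × 91 × 1025 = 1.185 mm.
A stress of 113 MPa corresponds to the wall pushing the tube back by σL/E = 113×1025/(202×10³) = 0.5734 mm.
The gap must absorb the remainder: g_min = 1.185 − 0.5734 = 0.6112 mm.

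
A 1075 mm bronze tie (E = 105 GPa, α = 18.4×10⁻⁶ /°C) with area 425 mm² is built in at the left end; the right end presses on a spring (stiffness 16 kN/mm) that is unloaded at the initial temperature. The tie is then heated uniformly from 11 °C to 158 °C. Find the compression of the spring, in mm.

δ ≈ 2.1 mm

The unrestrained thermal change is αΔT L = 18.4×10⁻⁶ × 147 × 1075 = 2.908 mm.
With a force P in the spring, the elastic change of the tie is PL/(AE) and that of the spring is P/k; compatibility requires their sum to equal δ_free.
So P = δ_free / [L/(AE) + 1/k] = 2.908 / [ 1075/(425×105×10³) + 1/(16×10³) ].
P = 2.908 / 8.659×10⁻⁵ = 33580 N.
Spring compression = P/k = 33580/(16×10³) = 2.099 mm.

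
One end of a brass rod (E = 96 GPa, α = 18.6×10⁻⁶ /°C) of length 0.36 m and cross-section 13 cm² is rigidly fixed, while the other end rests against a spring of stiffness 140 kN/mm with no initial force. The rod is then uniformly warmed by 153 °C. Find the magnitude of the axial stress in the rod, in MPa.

σ ≈ 78.6 MPa (compressive)

If the spring were absent the rod would lengthen by αΔT L = 18.6×10⁻⁶ × 153 × 360 = 1.024 mm.
Let P be the compressive force at the spring. The rod shortens elastically by PL/(AE) and the spring compresses by P/k; together these equal δ_free.
So P = δ_free / [L/(AE) + 1/k] = 1.024 / [ 360/(1300×96×10³) + 1/(140×10³) ].
P = 1.024 / 1.003×10⁻⁵ = 102200 N.
σ = P/A = 102200/1300 = 78.59 MPa.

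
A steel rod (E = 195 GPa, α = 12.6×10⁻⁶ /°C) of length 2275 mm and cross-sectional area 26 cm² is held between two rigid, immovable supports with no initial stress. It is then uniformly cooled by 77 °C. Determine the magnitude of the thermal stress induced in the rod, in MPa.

The supports are rigid, so the total axial strain is zero. The restrained thermal strain is ε = αΔT = 12.6×10⁻⁶ × 77 = 970.2×10⁻⁶.
The stress required to suppress this strain is σ = Eε = 195×10³ × 970.2×10⁻⁶ = 189.2 MPa, tensile since the rod is trying to contract.

σ ≈ 189 MPa (tensile)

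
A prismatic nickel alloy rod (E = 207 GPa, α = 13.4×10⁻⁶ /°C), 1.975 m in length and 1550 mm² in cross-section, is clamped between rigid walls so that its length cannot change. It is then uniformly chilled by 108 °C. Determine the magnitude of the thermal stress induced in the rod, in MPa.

σ ≈ 300 MPa (tensile)

With length fixed, the mechanical strain must cancel the thermal strain αΔT = 13.4×10⁻⁶ × 108 = 1447.2×10⁻⁶.
Hence σ = E·αΔT = 207×10³ × 1447.2×10⁻⁶ = 299.6 MPa, tensile.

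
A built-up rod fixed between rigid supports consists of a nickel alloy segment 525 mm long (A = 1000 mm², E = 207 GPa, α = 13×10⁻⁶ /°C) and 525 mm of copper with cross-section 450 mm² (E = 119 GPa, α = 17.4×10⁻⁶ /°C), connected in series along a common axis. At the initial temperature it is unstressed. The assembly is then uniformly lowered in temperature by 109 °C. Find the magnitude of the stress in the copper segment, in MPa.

σ ≈ 313 MPa (tensile)

With the walls removed the bar would change length by δ_free = Σ αᵢΔT Lᵢ = 13×10⁻⁶×109×525 + 17.4×10⁻⁶×109×525 = 1.74 mm.
The rigid supports impose zero overall length change; the single axial force P common to all segments must satisfy P Σ Lᵢ/(AᵢEᵢ) = δ_free.
Σ Lᵢ/(AᵢEᵢ) = 525/(1000×207×10³) + 525/(450×119×10³) = 1.234×10⁻⁵ mm/N.
Hence P = δ_free / Σ(L/AE) = 1.74/1.234×10⁻⁵ = 141 kN (tensile).
σ_{copper} = P / A = 141000 / 450 = 313.3 MPa.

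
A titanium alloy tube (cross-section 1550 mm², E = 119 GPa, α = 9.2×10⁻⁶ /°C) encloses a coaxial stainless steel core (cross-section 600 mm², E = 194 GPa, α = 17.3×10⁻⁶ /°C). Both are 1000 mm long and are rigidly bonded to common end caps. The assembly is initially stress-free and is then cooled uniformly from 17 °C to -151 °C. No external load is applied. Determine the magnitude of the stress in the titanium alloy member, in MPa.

σ ≈ 62.7 MPa (compressive)

The stainless steel has the larger α, so on cooling it would change length more than the titanium alloy if both were free. The rigid plates force a common final length, so the stainless steel is put into tension and the titanium alloy into compression, with equal and opposite forces P (no external load).
Compatibility of the two members (thermal + elastic change equal): (α₁ − α₂)ΔT = P·[1/(A₁E₁) + 1/(A₂E₂)].
|α₁ − α₂|·ΔT = 8.1×10⁻⁶ × 168 = 0.001361.
1/(A₁E₁) + 1/(A₂E₂) = 1/(1550×119×10³) + 1/(600×194×10³) = 1.401×10⁻⁸ N⁻¹.
P = 0.001361 / 1.401×10⁻⁸ = 97110 N = 97.11 kN.
σ_{titanium alloy} = P/A₁ = 97110/1550 = 62.65 MPa, compressive.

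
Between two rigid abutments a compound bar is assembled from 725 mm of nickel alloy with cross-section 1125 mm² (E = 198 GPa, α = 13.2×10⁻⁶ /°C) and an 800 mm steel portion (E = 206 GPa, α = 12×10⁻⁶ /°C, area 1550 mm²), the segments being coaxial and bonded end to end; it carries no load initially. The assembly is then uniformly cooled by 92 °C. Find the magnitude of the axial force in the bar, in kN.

Free thermal contraction of the whole bar: Σ αᵢΔT Lᵢ = 13.2×10⁻⁶×92×725 + 12×10⁻⁶×92×800 = 1.764 mm.
Since the ends are fixed, an axial force P builds up, equal in every segment, with P · Σ Lᵢ/(AᵢEᵢ) = δ_free.
Σ Lᵢ/(AᵢEᵢ) = 725/(1125×198×10³) + 800/(1550×206×10³) = 5.76×10⁻⁶ mm/N.
So P = 1.764 / 5.76×10⁻⁶ = 306.2 kN, tensile.

P ≈ 306 kN (tensile)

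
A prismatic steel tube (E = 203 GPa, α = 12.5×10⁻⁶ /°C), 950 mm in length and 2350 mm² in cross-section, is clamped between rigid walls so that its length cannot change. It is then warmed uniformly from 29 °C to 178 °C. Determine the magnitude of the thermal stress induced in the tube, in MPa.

σ ≈ 378 MPa (compressive)

The supports are rigid, so the total axial strain is zero. The restrained thermal strain is ε = αΔT = 12.5×10⁻⁶ × 149 = 1862.5×10⁻⁶.
σ = EαΔT = 203×10³ × 12.5×10⁻⁶ × 149 = 378.1 MPa (compressive; the tube is trying to expand).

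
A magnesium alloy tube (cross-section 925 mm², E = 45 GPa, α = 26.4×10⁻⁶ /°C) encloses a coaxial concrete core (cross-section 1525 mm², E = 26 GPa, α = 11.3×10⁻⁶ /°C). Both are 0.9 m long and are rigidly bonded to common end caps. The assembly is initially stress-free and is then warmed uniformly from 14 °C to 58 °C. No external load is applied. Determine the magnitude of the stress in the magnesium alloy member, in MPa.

Equilibrium of a rigid end plate with no external load gives equal and opposite internal forces ±P in the two members. Since α_{magnesium alloy} > α_{concrete}, heating drives the magnesium alloy into compression and the concrete into tension.
Compatibility of the two members (thermal + elastic change equal): (α₁ − α₂)ΔT = P·[1/(A₁E₁) + 1/(A₂E₂)].
|α₁ − α₂|·ΔT = 15.1×10⁻⁶ × 44 = 0.0006644.
1/(A₁E₁) + 1/(A₂E₂) = 1/(925×45×10³) + 1/(1525×26×10³) = 4.924×10⁻⁸ N⁻¹.
P = 0.0006644 / 4.924×10⁻⁸ = 13490 N = 13.49 kN.
σ_{magnesium alloy} = P/A₁ = 13490/925 = 14.59 MPa, compressive.

σ ≈ 14.6 MPa (compressive)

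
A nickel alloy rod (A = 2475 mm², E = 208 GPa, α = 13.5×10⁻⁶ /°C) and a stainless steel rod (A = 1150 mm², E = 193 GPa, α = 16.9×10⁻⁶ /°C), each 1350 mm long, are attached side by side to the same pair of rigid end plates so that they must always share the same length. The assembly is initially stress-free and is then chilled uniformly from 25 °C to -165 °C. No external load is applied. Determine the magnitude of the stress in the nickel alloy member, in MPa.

σ ≈ 40.5 MPa (compressive)

Equilibrium of a rigid end plate with no external load gives equal and opposite internal forces ±P in the two members. Since α_{stainless steel} > α_{nickel alloy}, cooling drives the stainless steel into tension and the nickel alloy into compression.
Compatibility of the two members (thermal + elastic change equal): (α₁ − α₂)ΔT = P·[1/(A₁E₁) + 1/(A₂E₂)].
|α₁ − α₂|·ΔT = 3.4×10⁻⁶ × 190 = 0.000646.
1/(A₁E₁) + 1/(A₂E₂) = 1/(2475×208×10³) + 1/(1150×193×10³) = 6.448×10⁻⁹ N⁻¹.
So P = 0.000646 / 6.448×10⁻⁹ = 100.2 kN.
σ_{nickel alloy} = P/A₁ = 100200/2475 = 40.48 MPa, compressive.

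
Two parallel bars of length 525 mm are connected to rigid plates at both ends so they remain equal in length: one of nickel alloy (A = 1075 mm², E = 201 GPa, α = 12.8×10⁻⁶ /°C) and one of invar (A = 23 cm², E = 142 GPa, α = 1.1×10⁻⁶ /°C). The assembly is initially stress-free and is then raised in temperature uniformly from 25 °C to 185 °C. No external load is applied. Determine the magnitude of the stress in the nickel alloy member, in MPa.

σ ≈ 226 MPa (compressive)

The nickel alloy has the larger α, so on heating it would change length more than the invar if both were free. The rigid plates force a common final length, so the nickel alloy is put into compression and the invar into tension, with equal and opposite forces P (no external load).
Equating the net (thermal + elastic) strains gives |α₁ − α₂|·ΔT = P·[1/(A₁E₁) + 1/(A₂E₂)].
|α₁ − α₂|·ΔT = 11.7×10⁻⁶ × 160 = 0.001872.
1/(A₁E₁) + 1/(A₂E₂) = 1/(1075×201×10³) + 1/(2300×142×10³) = 7.69×10⁻⁹ N⁻¹.
P = 0.001872 / 7.69×10⁻⁹ = 243400 N = 243.4 kN.
σ_{nickel alloy} = P/A₁ = 243400/1075 = 226.5 MPa, compressive.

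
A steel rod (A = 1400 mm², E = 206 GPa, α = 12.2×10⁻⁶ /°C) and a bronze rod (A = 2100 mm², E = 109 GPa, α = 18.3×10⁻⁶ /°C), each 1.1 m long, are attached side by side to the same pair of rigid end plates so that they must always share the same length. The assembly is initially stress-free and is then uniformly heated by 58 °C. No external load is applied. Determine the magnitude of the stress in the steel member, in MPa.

σ ≈ 32.2 MPa (tensile)

The bronze has the larger α, so on heating it would change length more than the steel if both were free. The rigid plates force a common final length, so the bronze is put into compression and the steel into tension, with equal and opposite forces P (no external load).
Equating the net (thermal + elastic) strains gives |α₁ − α₂|·ΔT = P·[1/(A₁E₁) + 1/(A₂E₂)].
|α₁ − α₂|·ΔT = 6.1×10⁻⁶ × 58 = 0.0003538.
1/(A₁E₁) + 1/(A₂E₂) = 1/(1400×206×10³) + 1/(2100×109×10³) = 7.836×10⁻⁹ N⁻¹.
P = 0.0003538 / 7.836×10⁻⁹ = 45150 N = 45.15 kN.
σ_{steel} = P/A₁ = 45150/1400 = 32.25 MPa, tensile.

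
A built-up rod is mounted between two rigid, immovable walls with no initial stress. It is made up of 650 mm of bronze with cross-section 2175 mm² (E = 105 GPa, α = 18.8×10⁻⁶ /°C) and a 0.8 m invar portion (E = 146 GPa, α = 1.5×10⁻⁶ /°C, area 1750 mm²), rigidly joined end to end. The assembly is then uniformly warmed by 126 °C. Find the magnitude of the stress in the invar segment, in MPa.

With the walls removed the bar would change length by δ_free = Σ αᵢΔT Lᵢ = 18.8×10⁻⁶×126×650 + 1.5×10⁻⁶×126×800 = 1.691 mm.
Since the ends are fixed, an axial force P builds up, equal in every segment, with P · Σ Lᵢ/(AᵢEᵢ) = δ_free.
Σ Lᵢ/(AᵢEᵢ) = 650/(2175×105×10³) + 800/(1750×146×10³) = 5.977×10⁻⁶ mm/N.
So P = 1.691 / 5.977×10⁻⁶ = 282.9 kN, compressive.
σ_{invar} = P / A = 282900 / 1750 = 161.7 MPa.

σ ≈ 162 MPa (compressive)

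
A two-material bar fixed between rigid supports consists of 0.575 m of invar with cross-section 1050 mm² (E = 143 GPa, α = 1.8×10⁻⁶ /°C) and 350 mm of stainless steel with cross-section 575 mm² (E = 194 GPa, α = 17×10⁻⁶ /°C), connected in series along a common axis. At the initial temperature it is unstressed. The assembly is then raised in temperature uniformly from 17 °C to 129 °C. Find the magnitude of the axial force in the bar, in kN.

P ≈ 112 kN (compressive)

With the walls removed the bar would change length by δ_free = Σ αᵢΔT Lᵢ = 1.8×10⁻⁶×112×575 + 17×10⁻⁶×112×350 = 0.7823 mm.
The rigid supports impose zero overall length change; the single axial force P common to all segments must satisfy P Σ Lᵢ/(AᵢEᵢ) = δ_free.
The series flexibility is Σ Lᵢ/(AᵢEᵢ) = 575/(1050×143×10³) + 350/(575×194×10³) = 6.967×10⁻⁶ mm/N.
So P = 0.7823 / 6.967×10⁻⁶ = 112.3 kN, compressive.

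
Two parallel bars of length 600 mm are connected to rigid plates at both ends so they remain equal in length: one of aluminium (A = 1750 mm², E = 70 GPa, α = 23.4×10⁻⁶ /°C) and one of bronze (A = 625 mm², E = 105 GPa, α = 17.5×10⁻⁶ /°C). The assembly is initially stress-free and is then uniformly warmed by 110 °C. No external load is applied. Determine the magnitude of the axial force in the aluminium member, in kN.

P ≈ 27.7 kN (compressive in the aluminium)

Both members must finish at the same length. With the larger α, the aluminium tends to over-expand; the plates restrain it, putting the aluminium in compression and the bronze in tension. With no external load the two internal forces are equal and opposite, magnitude P.
Compatibility of the two members (thermal + elastic change equal): (α₁ − α₂)ΔT = P·[1/(A₁E₁) + 1/(A₂E₂)].
|α₁ − α₂|·ΔT = 5.9×10⁻⁶ × 110 = 0.000649.
1/(A₁E₁) + 1/(A₂E₂) = 1/(1750×70×10³) + 1/(625×105×10³) = 2.34×10⁻⁸ N⁻¹.
P = 0.000649 / 2.34×10⁻⁸ = 27730 N = 27.73 kN.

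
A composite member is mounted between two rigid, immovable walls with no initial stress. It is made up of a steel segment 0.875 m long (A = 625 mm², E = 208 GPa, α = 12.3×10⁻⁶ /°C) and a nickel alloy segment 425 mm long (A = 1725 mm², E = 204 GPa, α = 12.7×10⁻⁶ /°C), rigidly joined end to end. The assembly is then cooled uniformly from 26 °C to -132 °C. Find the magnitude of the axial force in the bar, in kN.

P ≈ 322 kN (tensile)

With the walls removed the bar would change length by δ_free = Σ αᵢΔT Lᵢ = 12.3×10⁻⁶×158×875 + 12.7×10⁻⁶×158×425 = 2.553 mm.
Since the ends are fixed, an axial force P builds up, equal in every segment, with P · Σ Lᵢ/(AᵢEᵢ) = δ_free.
The series flexibility is Σ Lᵢ/(AᵢEᵢ) = 875/(625×208×10³) + 425/(1725×204×10³) = 7.938×10⁻⁶ mm/N.
So P = 2.553 / 7.938×10⁻⁶ = 321.6 kN, tensile.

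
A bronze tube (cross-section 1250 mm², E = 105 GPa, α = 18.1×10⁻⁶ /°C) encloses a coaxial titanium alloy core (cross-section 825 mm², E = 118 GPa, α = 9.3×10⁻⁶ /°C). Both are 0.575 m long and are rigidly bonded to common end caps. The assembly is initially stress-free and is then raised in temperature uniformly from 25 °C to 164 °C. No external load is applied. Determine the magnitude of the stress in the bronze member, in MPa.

Equilibrium of a rigid end plate with no external load gives equal and opposite internal forces ±P in the two members. Since α_{bronze} > α_{titanium alloy}, heating drives the bronze into compression and the titanium alloy into tension.
Setting the final lengths equal and cancelling L: (α₁ − α₂)ΔT = P/(A₁E₁) + P/(A₂E₂).
|α₁ − α₂|·ΔT = 8.8×10⁻⁶ × 139 = 0.001223.
1/(A₁E₁) + 1/(A₂E₂) = 1/(1250×105×10³) + 1/(825×118×10³) = 1.789×10⁻⁸ N⁻¹.
P = 0.001223 / 1.789×10⁻⁸ = 68370 N = 68.37 kN.
σ_{bronze} = P/A₁ = 68370/1250 = 54.69 MPa, compressive.

σ ≈ 54.7 MPa (compressive)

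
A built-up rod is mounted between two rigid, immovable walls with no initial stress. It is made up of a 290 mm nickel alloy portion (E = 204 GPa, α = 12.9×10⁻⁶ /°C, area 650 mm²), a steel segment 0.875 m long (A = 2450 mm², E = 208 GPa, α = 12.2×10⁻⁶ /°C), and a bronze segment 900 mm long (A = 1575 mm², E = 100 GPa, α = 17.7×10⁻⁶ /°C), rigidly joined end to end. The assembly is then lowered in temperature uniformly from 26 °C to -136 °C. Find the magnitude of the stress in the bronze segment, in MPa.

σ ≈ 325 MPa (tensile)

Free thermal contraction of the whole bar: Σ αᵢΔT Lᵢ = 12.9×10⁻⁶×162×290 + 12.2×10⁻⁶×162×875 + 17.7×10⁻⁶×162×900 = 4.916 mm.
The walls prevent any net length change, so an axial force P (same in every segment) develops. Compatibility: P · Σ Lᵢ/(AᵢEᵢ) = δ_free.
Σ Lᵢ/(AᵢEᵢ) = 290/(650×204×10³) + 875/(2450×208×10³) + 900/(1575×100×10³) = 9.618×10⁻⁶ mm/N.
P = 4.916 / 9.618×10⁻⁶ = 511100 N = 511.1 kN, tensile.
σ_{bronze} = P / A = 511100 / 1575 = 324.5 MPa.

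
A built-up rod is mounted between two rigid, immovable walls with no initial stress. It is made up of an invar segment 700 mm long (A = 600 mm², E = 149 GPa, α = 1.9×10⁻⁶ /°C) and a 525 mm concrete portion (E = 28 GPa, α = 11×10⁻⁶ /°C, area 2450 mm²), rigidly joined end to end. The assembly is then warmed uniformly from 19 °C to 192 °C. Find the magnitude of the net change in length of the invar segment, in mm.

Free thermal expansion of the whole bar: Σ αᵢΔT Lᵢ = 1.9×10⁻⁶×173×700 + 11×10⁻⁶×173×525 = 1.229 mm.
Since the ends are fixed, an axial force P builds up, equal in every segment, with P · Σ Lᵢ/(AᵢEᵢ) = δ_free.
The series flexibility is Σ Lᵢ/(AᵢEᵢ) = 700/(600×149×10³) + 525/(2450×28×10³) = 1.548×10⁻⁵ mm/N.
P = 1.229 / 1.548×10⁻⁵ = 79390 N = 79.39 kN, compressive.
For the invar segment, free thermal change = 1.9×10⁻⁶×173×700 = 0.2301 mm and elastic change from P = 79390×700/(600×149×10³) = 0.6216 mm; these oppose, so the net change is 0.392 mm (segment shortens).

|ΔL| ≈ 0.392 mm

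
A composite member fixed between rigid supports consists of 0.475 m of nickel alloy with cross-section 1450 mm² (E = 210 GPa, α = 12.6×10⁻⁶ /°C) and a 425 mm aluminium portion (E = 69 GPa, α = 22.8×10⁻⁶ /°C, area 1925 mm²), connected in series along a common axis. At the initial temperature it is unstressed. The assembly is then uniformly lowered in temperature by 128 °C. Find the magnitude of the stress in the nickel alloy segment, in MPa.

σ ≈ 291 MPa (tensile)

Free thermal contraction of the whole bar: Σ αᵢΔT Lᵢ = 12.6×10⁻⁶×128×475 + 22.8×10⁻⁶×128×425 = 2.006 mm.
Since the ends are fixed, an axial force P builds up, equal in every segment, with P · Σ Lᵢ/(AᵢEᵢ) = δ_free.
Σ Lᵢ/(AᵢEᵢ) = 475/(1450×210×10³) + 425/(1925×69×10³) = 4.76×10⁻⁶ mm/N.
P = 2.006 / 4.76×10⁻⁶ = 421500 N = 421.5 kN, tensile.
σ_{nickel alloy} = P / A = 421500 / 1450 = 290.7 MPa.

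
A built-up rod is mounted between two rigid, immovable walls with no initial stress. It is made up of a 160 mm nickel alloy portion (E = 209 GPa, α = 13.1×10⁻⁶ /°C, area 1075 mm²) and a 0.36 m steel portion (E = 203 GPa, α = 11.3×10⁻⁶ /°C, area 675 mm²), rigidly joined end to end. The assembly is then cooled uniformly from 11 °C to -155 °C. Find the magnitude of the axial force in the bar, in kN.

P ≈ 306 kN (tensile)

If the supports were absent, the total length change would be Σ αᵢΔT Lᵢ = 13.1×10⁻⁶×166×160 + 11.3×10⁻⁶×166×360 = 1.023 mm.
The walls prevent any net length change, so an axial force P (same in every segment) develops. Compatibility: P · Σ Lᵢ/(AᵢEᵢ) = δ_free.
The series flexibility is Σ Lᵢ/(AᵢEᵢ) = 160/(1075×209×10³) + 360/(675×203×10³) = 3.339×10⁻⁶ mm/N.
P = 1.023 / 3.339×10⁻⁶ = 306400 N = 306.4 kN, tensile.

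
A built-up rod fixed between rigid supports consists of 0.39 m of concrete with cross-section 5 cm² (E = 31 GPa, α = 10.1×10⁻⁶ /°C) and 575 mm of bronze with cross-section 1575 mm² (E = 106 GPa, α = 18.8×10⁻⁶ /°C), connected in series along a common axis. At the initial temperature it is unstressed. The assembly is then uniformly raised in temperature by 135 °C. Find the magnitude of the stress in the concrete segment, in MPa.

With the walls removed the bar would change length by δ_free = Σ αᵢΔT Lᵢ = 10.1×10⁻⁶×135×390 + 18.8×10⁻⁶×135×575 = 1.991 mm.
The rigid supports impose zero overall length change; the single axial force P common to all segments must satisfy P Σ Lᵢ/(AᵢEᵢ) = δ_free.
Σ Lᵢ/(AᵢEᵢ) = 390/(500×31×10³) + 575/(1575×106×10³) = 2.861×10⁻⁵ mm/N.
Hence P = δ_free / Σ(L/AE) = 1.991/2.861×10⁻⁵ = 69.61 kN (compressive).
σ_{concrete} = P / A = 69610 / 500 = 139.2 MPa.

σ ≈ 139 MPa (compressive)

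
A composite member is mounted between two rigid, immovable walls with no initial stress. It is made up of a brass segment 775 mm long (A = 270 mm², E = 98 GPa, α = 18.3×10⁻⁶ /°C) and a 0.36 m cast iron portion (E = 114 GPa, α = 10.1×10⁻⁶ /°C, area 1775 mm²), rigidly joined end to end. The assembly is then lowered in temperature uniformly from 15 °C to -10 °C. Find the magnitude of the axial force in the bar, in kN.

P ≈ 14.3 kN (tensile)

If the supports were absent, the total length change would be Σ αᵢΔT Lᵢ = 18.3×10⁻⁶×25×775 + 10.1×10⁻⁶×25×360 = 0.4455 mm.
The walls prevent any net length change, so an axial force P (same in every segment) develops. Compatibility: P · Σ Lᵢ/(AᵢEᵢ) = δ_free.
The series flexibility is Σ Lᵢ/(AᵢEᵢ) = 775/(270×98×10³) + 360/(1775×114×10³) = 3.107×10⁻⁵ mm/N.
Hence P = δ_free / Σ(L/AE) = 0.4455/3.107×10⁻⁵ = 14.34 kN (tensile).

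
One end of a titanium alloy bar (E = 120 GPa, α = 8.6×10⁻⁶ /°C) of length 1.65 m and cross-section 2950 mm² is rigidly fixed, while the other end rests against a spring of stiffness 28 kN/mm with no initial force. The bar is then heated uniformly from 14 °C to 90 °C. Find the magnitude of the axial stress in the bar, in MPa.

If the spring were absent the bar would lengthen by αΔT L = 8.6×10⁻⁶ × 76 × 1650 = 1.078 mm.
Let P be the compressive force at the spring. The bar shortens elastically by PL/(AE) and the spring compresses by P/k; together these equal δ_free.
So P = δ_free / [L/(AE) + 1/k] = 1.078 / [ 1650/(2950×120×10³) + 1/(28×10³) ].
P = 1.078 / 4.038×10⁻⁵ = 26710 N.
σ = P/A = 26710/2950 = 9.054 MPa.

σ ≈ 9.05 MPa (compressive)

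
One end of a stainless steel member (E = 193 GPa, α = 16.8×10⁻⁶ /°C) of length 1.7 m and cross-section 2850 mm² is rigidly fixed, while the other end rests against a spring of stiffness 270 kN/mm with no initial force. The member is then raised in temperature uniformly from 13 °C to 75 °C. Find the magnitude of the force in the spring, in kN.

P ≈ 261 kN

Free thermal expansion: δ_free = αΔT L = 16.8×10⁻⁶ × 62 × 1700 = 1.771 mm.
With a force P in the spring, the elastic change of the member is PL/(AE) and that of the spring is P/k; compatibility requires their sum to equal δ_free.
So P = δ_free / [L/(AE) + 1/k] = 1.771 / [ 1700/(2850×193×10³) + 1/(270×10³) ].
P = 1.771 / 6.794×10⁻⁶ = 260600 N.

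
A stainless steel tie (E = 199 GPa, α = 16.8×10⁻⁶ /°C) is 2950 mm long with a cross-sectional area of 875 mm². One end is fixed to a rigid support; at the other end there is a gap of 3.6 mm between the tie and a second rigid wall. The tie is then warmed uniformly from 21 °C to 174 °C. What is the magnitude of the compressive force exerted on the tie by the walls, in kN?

If the wall were absent the tie would grow by αΔT L = 16.8×10⁻⁶ × 153 × 2950 = 7.583 mm.
After closing the 3.6 mm clearance, 7.583 − 3.6 = 3.983 mm of expansion remains to be suppressed by the wall.
Compatibility: PL/(AE) = 3.983 mm, so σ = P/A = E × (3.983/2950) = 268.7 MPa.
P = σA = 268.7 × 875 = 235.1 kN.

P ≈ 235 kN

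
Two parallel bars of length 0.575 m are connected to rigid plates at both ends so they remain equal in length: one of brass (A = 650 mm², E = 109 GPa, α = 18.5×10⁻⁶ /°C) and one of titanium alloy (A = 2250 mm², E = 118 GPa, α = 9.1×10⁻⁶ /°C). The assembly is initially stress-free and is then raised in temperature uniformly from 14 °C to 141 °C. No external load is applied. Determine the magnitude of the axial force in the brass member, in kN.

The brass has the larger α, so on heating it would change length more than the titanium alloy if both were free. The rigid plates force a common final length, so the brass is put into compression and the titanium alloy into tension, with equal and opposite forces P (no external load).
Equating the net (thermal + elastic) strains gives |α₁ − α₂|·ΔT = P·[1/(A₁E₁) + 1/(A₂E₂)].
|α₁ − α₂|·ΔT = 9.4×10⁻⁶ × 127 = 0.001194.
1/(A₁E₁) + 1/(A₂E₂) = 1/(650×109×10³) + 1/(2250×118×10³) = 1.788×10⁻⁸ N⁻¹.
So P = 0.001194 / 1.788×10⁻⁸ = 66.76 kN.

P ≈ 66.8 kN (compressive in the brass)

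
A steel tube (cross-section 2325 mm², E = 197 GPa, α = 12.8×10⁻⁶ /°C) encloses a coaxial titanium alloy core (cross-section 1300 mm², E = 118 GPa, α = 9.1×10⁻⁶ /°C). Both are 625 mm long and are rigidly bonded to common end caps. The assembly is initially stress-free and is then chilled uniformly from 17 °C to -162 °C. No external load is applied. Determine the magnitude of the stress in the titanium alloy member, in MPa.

σ ≈ 58.5 MPa (compressive)

Equilibrium of a rigid end plate with no external load gives equal and opposite internal forces ±P in the two members. Since α_{steel} > α_{titanium alloy}, cooling drives the steel into tension and the titanium alloy into compression.
Compatibility of the two members (thermal + elastic change equal): (α₁ − α₂)ΔT = P·[1/(A₁E₁) + 1/(A₂E₂)].
|α₁ − α₂|·ΔT = 3.7×10⁻⁶ × 179 = 0.0006623.
1/(A₁E₁) + 1/(A₂E₂) = 1/(2325×197×10³) + 1/(1300×118×10³) = 8.702×10⁻⁹ N⁻¹.
P = 0.0006623 / 8.702×10⁻⁹ = 76110 N = 76.11 kN.
σ_{titanium alloy} = P/A₂ = 76110/1300 = 58.54 MPa, compressive.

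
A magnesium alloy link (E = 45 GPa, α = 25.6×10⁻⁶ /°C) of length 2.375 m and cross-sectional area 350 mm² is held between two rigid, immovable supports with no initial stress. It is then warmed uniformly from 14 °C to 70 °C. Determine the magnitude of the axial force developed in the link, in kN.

P ≈ 22.6 kN (compressive)

Full restraint means ε = 0, so the stress is σ = EαΔT = 45×10³ × 25.6×10⁻⁶ × 56 = 64.51 MPa.
P = AEαΔT = 350 × 45×10³ × 25.6×10⁻⁶ × 56 = 22.58 kN (compressive).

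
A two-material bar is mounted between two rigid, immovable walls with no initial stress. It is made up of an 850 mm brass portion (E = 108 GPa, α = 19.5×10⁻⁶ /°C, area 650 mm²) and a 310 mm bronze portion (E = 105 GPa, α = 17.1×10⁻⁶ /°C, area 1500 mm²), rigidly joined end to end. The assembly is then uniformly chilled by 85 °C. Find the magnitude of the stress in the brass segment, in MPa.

With the walls removed the bar would change length by δ_free = Σ αᵢΔT Lᵢ = 19.5×10⁻⁶×85×850 + 17.1×10⁻⁶×85×310 = 1.859 mm.
The walls prevent any net length change, so an axial force P (same in every segment) develops. Compatibility: P · Σ Lᵢ/(AᵢEᵢ) = δ_free.
Σ Lᵢ/(AᵢEᵢ) = 850/(650×108×10³) + 310/(1500×105×10³) = 1.408×10⁻⁵ mm/N.
So P = 1.859 / 1.408×10⁻⁵ = 132.1 kN, tensile.
σ_{brass} = P / A = 132100 / 650 = 203.2 MPa.

σ ≈ 203 MPa (tensile)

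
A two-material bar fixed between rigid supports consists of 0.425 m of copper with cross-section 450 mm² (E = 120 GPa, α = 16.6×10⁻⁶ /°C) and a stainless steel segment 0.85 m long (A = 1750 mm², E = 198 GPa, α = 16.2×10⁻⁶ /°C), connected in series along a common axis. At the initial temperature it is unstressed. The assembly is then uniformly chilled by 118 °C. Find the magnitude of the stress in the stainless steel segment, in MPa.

σ ≈ 136 MPa (tensile)

With the walls removed the bar would change length by δ_free = Σ αᵢΔT Lᵢ = 16.6×10⁻⁶×118×425 + 16.2×10⁻⁶×118×850 = 2.457 mm.
The rigid supports impose zero overall length change; the single axial force P common to all segments must satisfy P Σ Lᵢ/(AᵢEᵢ) = δ_free.
Σ Lᵢ/(AᵢEᵢ) = 425/(450×120×10³) + 850/(1750×198×10³) = 1.032×10⁻⁵ mm/N.
P = 2.457 / 1.032×10⁻⁵ = 238000 N = 238 kN, tensile.
σ_{stainless steel} = P / A = 238000 / 1750 = 136 MPa.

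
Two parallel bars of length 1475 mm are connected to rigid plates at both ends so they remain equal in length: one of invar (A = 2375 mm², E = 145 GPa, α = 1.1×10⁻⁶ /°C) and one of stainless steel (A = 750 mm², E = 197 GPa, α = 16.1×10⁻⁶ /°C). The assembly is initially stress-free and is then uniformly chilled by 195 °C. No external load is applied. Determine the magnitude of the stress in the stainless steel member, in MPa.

σ ≈ 403 MPa (tensile)

The stainless steel has the larger α, so on cooling it would change length more than the invar if both were free. The rigid plates force a common final length, so the stainless steel is put into tension and the invar into compression, with equal and opposite forces P (no external load).
Compatibility of the two members (thermal + elastic change equal): (α₁ − α₂)ΔT = P·[1/(A₁E₁) + 1/(A₂E₂)].
|α₁ − α₂|·ΔT = 15×10⁻⁶ × 195 = 0.002925.
1/(A₁E₁) + 1/(A₂E₂) = 1/(2375×145×10³) + 1/(750×197×10³) = 9.672×10⁻⁹ N⁻¹.
So P = 0.002925 / 9.672×10⁻⁹ = 302.4 kN.
σ_{stainless steel} = P/A₂ = 302400/750 = 403.2 MPa, tensile.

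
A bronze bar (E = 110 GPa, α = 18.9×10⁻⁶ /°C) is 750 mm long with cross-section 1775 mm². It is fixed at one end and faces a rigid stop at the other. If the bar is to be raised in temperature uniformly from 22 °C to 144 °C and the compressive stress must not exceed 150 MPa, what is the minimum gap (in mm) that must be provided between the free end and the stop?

With no wall the bar would lengthen by αΔT L = 18.9×10⁻⁶ × 122 × 750 = 1.729 mm.
At the allowable stress the elastic shortening the wall may impose is σL/E = 150 × 750 / (110×10³) = 1.023 mm.
The gap must absorb the remainder: g_min = 1.729 − 1.023 = 0.7066 mm.

g ≈ 0.707 mm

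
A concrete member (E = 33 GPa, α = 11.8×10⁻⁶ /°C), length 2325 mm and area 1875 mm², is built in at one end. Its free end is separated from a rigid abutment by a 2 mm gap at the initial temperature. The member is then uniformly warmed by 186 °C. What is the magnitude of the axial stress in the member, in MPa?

Free thermal elongation = αΔT L = 11.8×10⁻⁶ × 186 × 2325 = 5.103 mm.
This exceeds the 2 mm gap, so the wall pushes back. The portion of expansion that must be recovered elastically is δ_free − gap = 5.103 − 2 = 3.103 mm.
So σ = E(δ_free − g)/L = 33×10³ × 3.103/2325 = 44.04 MPa.

σ ≈ 44 MPa (compressive)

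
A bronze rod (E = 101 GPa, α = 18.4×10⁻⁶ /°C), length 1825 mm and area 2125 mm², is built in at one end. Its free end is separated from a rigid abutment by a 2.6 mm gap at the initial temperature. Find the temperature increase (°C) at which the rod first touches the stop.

Contact occurs when the free expansion equals the gap: αΔT L = 2.6 mm.
ΔT = 2.6 / (18.4×10⁻⁶ × 1825) = 77.43 °C.

ΔT ≈ 77.4 °C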